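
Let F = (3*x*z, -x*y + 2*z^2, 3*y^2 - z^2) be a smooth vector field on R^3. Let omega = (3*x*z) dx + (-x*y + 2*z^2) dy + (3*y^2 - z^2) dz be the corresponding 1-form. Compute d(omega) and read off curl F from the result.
d(omega) = (6*y - 4*z) dy ∧ dz + (3*x) dz ∧ dx + (-y) dx ∧ dy; curl F = (6*y - 4*z, 3*x, -y)

d omega = sum_{i<j} (∂f_j/∂x_i - ∂f_i/∂x_j) dx_i ∧ dx_j. Under the identification (dy ∧ dz, dz ∧ dx, dx ∧ dy) ↔ (e_x, e_y, e_z), the coefficients are exactly the components of curl F. Compute:
  ∂R/∂y - ∂Q/∂z = (6*y) - (4*z) = 6*y - 4*z
  ∂P/∂z - ∂R/∂x = (3*x) - (0) = 3*x
  ∂Q/∂x - ∂P/∂y = (-y) - (0) = -y.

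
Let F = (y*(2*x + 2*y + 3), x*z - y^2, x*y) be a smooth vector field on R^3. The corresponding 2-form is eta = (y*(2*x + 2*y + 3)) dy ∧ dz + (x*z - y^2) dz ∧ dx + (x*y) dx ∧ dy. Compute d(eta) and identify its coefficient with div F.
d(eta) = (0) dx ∧ dy ∧ dz; div F = 0

For a 2-form in R^3 of the form above, applying d gives a 3-form with coefficient ∂P/∂x + ∂Q/∂y + ∂R/∂z:
  ∂P/∂x = 2*y
  ∂Q/∂y = -2*y
  ∂R/∂z = 0
Sum = 0, which is exactly div F.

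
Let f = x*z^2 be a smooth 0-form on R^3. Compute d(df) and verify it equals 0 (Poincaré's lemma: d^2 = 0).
d(df) = 0

Step 1: df = sum_i (∂f/∂x_i) dx_i = (z^2) dx + (0) dy + (2*x*z) dz.
Step 2: Apply d again. Using the 1-form formula, the coefficient of dx ∧ dy in d(df) is ∂^2 f/∂x ∂y - ∂^2 f/∂y ∂x = (0) - (0) = 0 (equality of mixed partials for smooth f).
Similarly for dx ∧ dz and dy ∧ dz — all coefficients vanish. So d(df) = 0.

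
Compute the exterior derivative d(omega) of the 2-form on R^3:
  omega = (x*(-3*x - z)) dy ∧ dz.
d(omega) = (-6*x - z) dx ∧ dy ∧ dz

For a 2-form omega = sum_{i<j} g_{ij} dx_i ∧ dx_j, the exterior derivative is
  d(omega) = sum_{i<j} d(g_{ij}) ∧ dx_i ∧ dx_j = sum_{i<j, k} (∂g_{ij}/∂x_k) dx_k ∧ dx_i ∧ dx_j.
Expand each term, using dx_k ∧ dx_i ∧ dx_j = sgn(permutation) dx_{(a)} ∧ dx_{(b)} ∧ dx_{(c)} with (a < b < c) sorted:
  d(x*(-3*x - z)) includes (∂/∂x)(x*(-3*x - z)) dx = (-6*x - z) dx, which multiplied by dy ∧ dz gives (-6*x - z) dx ∧ dy ∧ dz
Collecting like 3-forms: d(omega) = (-6*x - z) dx ∧ dy ∧ dz.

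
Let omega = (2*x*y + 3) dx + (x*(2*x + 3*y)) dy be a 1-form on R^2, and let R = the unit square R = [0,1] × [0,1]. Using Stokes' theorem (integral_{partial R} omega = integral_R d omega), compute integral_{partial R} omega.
integral_(partial R) omega = 5/2

Stokes: integral_partial_R omega = integral_R d omega with d omega = (∂Q/∂x - ∂P/∂y) dx ∧ dy.
  ∂Q/∂x = 4*x + 3*y
  ∂P/∂y = 2*x
  integrand = ∂Q/∂x - ∂P/∂y = 2*x + 3*y.
Integrating over R: integral_0^1 integral_0^1 (2*x + 3*y) dx dy = 5/2.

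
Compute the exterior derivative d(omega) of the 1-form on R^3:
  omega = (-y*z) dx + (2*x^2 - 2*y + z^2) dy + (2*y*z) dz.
d(omega) = (4*x + z) dx ∧ dy + (y) dx ∧ dz

For a 1-form omega = sum_i f_i dx_i, the exterior derivative is
  d(omega) = sum_{i < j} (∂f_j/∂x_i - ∂f_i/∂x_j) dx_i ∧ dx_j.
  coefficient of dx ∧ dy: ∂f_2/∂x - ∂f_1/∂y = ∂(2*x^2 - 2*y + z^2)/∂x - ∂(-y*z)/∂y = 4*x + z
  coefficient of dx ∧ dz: ∂f_3/∂x - ∂f_1/∂z = ∂(2*y*z)/∂x - ∂(-y*z)/∂z = y
Assembling: d(omega) = (4*x + z) dx ∧ dy + (y) dx ∧ dz.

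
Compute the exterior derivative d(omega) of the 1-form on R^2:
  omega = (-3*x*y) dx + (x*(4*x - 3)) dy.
d(omega) = (11*x - 3) dx ∧ dy

For a 1-form omega = sum_i f_i dx_i, the exterior derivative is
  d(omega) = sum_{i < j} (∂f_j/∂x_i - ∂f_i/∂x_j) dx_i ∧ dx_j.
  coefficient of dx ∧ dy: ∂f_2/∂x - ∂f_1/∂y = ∂(x*(4*x - 3))/∂x - ∂(-3*x*y)/∂y = 11*x - 3
Assembling: d(omega) = (11*x - 3) dx ∧ dy.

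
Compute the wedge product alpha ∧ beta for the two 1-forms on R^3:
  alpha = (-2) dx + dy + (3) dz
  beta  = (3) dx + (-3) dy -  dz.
alpha ∧ beta = (3) dx ∧ dy + (-7) dx ∧ dz + (8) dy ∧ dz

Distribute the wedge, using dx_i ∧ dx_j = -dx_j ∧ dx_i and dx_i ∧ dx_i = 0. For each pair (i, j) with i < j, the coefficient of dx_i ∧ dx_j in alpha ∧ beta is (alpha_i * beta_j - alpha_j * beta_i). Collecting: alpha ∧ beta = (3) dx ∧ dy + (-7) dx ∧ dz + (8) dy ∧ dz.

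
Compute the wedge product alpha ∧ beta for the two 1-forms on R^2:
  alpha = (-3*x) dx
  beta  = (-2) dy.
alpha ∧ beta = (6*x) dx ∧ dy

Distribute the wedge, using dx_i ∧ dx_j = -dx_j ∧ dx_i and dx_i ∧ dx_i = 0. For each pair (i, j) with i < j, the coefficient of dx_i ∧ dx_j in alpha ∧ beta is (alpha_i * beta_j - alpha_j * beta_i). Collecting: alpha ∧ beta = (6*x) dx ∧ dy.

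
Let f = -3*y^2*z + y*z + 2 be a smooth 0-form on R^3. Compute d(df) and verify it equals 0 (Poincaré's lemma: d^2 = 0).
d(df) = 0

Step 1: df = sum_i (∂f/∂x_i) dx_i = (0) dx + (z*(1 - 6*y)) dy + (y*(1 - 3*y)) dz.
Step 2: Apply d again. Using the 1-form formula, the coefficient of dx ∧ dy in d(df) is ∂^2 f/∂x ∂y - ∂^2 f/∂y ∂x = (0) - (0) = 0 (equality of mixed partials for smooth f).
Similarly for dx ∧ dz and dy ∧ dz — all coefficients vanish. So d(df) = 0.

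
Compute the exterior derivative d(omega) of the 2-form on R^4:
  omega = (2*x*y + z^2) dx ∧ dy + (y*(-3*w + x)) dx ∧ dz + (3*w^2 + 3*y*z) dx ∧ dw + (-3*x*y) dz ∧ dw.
d(omega) = (3*w - x + 2*z) dx ∧ dy ∧ dz + (-9*y) dx ∧ dz ∧ dw + (-3*z) dx ∧ dy ∧ dw + (-3*x) dy ∧ dz ∧ dw

For a 2-form omega = sum_{i<j} g_{ij} dx_i ∧ dx_j, the exterior derivative is
  d(omega) = sum_{i<j} d(g_{ij}) ∧ dx_i ∧ dx_j = sum_{i<j, k} (∂g_{ij}/∂x_k) dx_k ∧ dx_i ∧ dx_j.
Expand each term, using dx_k ∧ dx_i ∧ dx_j = sgn(permutation) dx_{(a)} ∧ dx_{(b)} ∧ dx_{(c)} with (a < b < c) sorted:
  d(2*x*y + z^2) includes (∂/∂z)(2*x*y + z^2) dz = (2*z) dz, which multiplied by dx ∧ dy gives (2*z) dx ∧ dy ∧ dz
  d(y*(-3*w + x)) includes (∂/∂y)(y*(-3*w + x)) dy = (-3*w + x) dy, which multiplied by dx ∧ dz gives (3*w - x) dx ∧ dy ∧ dz
  d(y*(-3*w + x)) includes (∂/∂w)(y*(-3*w + x)) dw = (-3*y) dw, which multiplied by dx ∧ dz gives (-3*y) dx ∧ dz ∧ dw
  d(3*w^2 + 3*y*z) includes (∂/∂y)(3*w^2 + 3*y*z) dy = (3*z) dy, which multiplied by dx ∧ dw gives (-3*z) dx ∧ dy ∧ dw
  d(3*w^2 + 3*y*z) includes (∂/∂z)(3*w^2 + 3*y*z) dz = (3*y) dz, which multiplied by dx ∧ dw gives (-3*y) dx ∧ dz ∧ dw
  d(-3*x*y) includes (∂/∂x)(-3*x*y) dx = (-3*y) dx, which multiplied by dz ∧ dw gives (-3*y) dx ∧ dz ∧ dw
  d(-3*x*y) includes (∂/∂y)(-3*x*y) dy = (-3*x) dy, which multiplied by dz ∧ dw gives (-3*x) dy ∧ dz ∧ dw
Collecting like 3-forms: d(omega) = (3*w - x + 2*z) dx ∧ dy ∧ dz + (-9*y) dx ∧ dz ∧ dw + (-3*z) dx ∧ dy ∧ dw + (-3*x) dy ∧ dz ∧ dw.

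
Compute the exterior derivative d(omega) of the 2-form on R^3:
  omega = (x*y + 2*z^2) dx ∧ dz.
d(omega) = (-x) dx ∧ dy ∧ dz

For a 2-form omega = sum_{i<j} g_{ij} dx_i ∧ dx_j, the exterior derivative is
  d(omega) = sum_{i<j} d(g_{ij}) ∧ dx_i ∧ dx_j = sum_{i<j, k} (∂g_{ij}/∂x_k) dx_k ∧ dx_i ∧ dx_j.
Expand each term, using dx_k ∧ dx_i ∧ dx_j = sgn(permutation) dx_{(a)} ∧ dx_{(b)} ∧ dx_{(c)} with (a < b < c) sorted:
  d(x*y + 2*z^2) includes (∂/∂y)(x*y + 2*z^2) dy = (x) dy, which multiplied by dx ∧ dz gives (-x) dx ∧ dy ∧ dz
Collecting like 3-forms: d(omega) = (-x) dx ∧ dy ∧ dz.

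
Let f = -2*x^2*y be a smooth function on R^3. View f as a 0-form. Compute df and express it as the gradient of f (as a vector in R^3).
df = (-4*x*y) dx + (-2*x^2) dy + (0) dz; grad f = (-4*x*y, -2*x^2, 0)

For a 0-form f, d f = (∂f/∂x) dx + (∂f/∂y) dy + (∂f/∂z) dz. The components of the vector representation are exactly the entries of grad f in Cartesian coordinates:
  ∂f/∂x = -4*x*y
  ∂f/∂y = -2*x^2
  ∂f/∂z = 0.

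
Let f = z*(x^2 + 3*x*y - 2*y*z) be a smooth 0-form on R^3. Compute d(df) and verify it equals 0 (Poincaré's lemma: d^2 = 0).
d(df) = 0

Step 1: df = sum_i (∂f/∂x_i) dx_i = (z*(2*x + 3*y)) dx + (z*(3*x - 2*z)) dy + (x^2 + 3*x*y - 4*y*z) dz.
Step 2: Apply d again. Using the 1-form formula, the coefficient of dx ∧ dy in d(df) is ∂^2 f/∂x ∂y - ∂^2 f/∂y ∂x = (3*z) - (3*z) = 0 (equality of mixed partials for smooth f).
Similarly for dx ∧ dz and dy ∧ dz — all coefficients vanish. So d(df) = 0.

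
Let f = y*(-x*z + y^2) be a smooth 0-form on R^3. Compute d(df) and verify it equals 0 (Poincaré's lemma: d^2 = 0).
d(df) = 0

Step 1: df = sum_i (∂f/∂x_i) dx_i = (-y*z) dx + (-x*z + 3*y^2) dy + (-x*y) dz.
Step 2: Apply d again. Using the 1-form formula, the coefficient of dx ∧ dy in d(df) is ∂^2 f/∂x ∂y - ∂^2 f/∂y ∂x = (-z) - (-z) = 0 (equality of mixed partials for smooth f).
Similarly for dx ∧ dz and dy ∧ dz — all coefficients vanish. So d(df) = 0.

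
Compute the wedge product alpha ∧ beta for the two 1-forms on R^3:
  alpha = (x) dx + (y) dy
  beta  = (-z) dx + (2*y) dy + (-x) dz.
alpha ∧ beta = (y*(2*x + z)) dx ∧ dy + (-x^2) dx ∧ dz + (-x*y) dy ∧ dz

Distribute the wedge, using dx_i ∧ dx_j = -dx_j ∧ dx_i and dx_i ∧ dx_i = 0. For each pair (i, j) with i < j, the coefficient of dx_i ∧ dx_j in alpha ∧ beta is (alpha_i * beta_j - alpha_j * beta_i). Collecting: alpha ∧ beta = (y*(2*x + z)) dx ∧ dy + (-x^2) dx ∧ dz + (-x*y) dy ∧ dz.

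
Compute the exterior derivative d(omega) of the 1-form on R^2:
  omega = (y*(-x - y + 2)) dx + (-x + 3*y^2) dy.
d(omega) = (x + 2*y - 3) dx ∧ dy

For a 1-form omega = sum_i f_i dx_i, the exterior derivative is
  d(omega) = sum_{i < j} (∂f_j/∂x_i - ∂f_i/∂x_j) dx_i ∧ dx_j.
  coefficient of dx ∧ dy: ∂f_2/∂x - ∂f_1/∂y = ∂(-x + 3*y^2)/∂x - ∂(y*(-x - y + 2))/∂y = x + 2*y - 3
Assembling: d(omega) = (x + 2*y - 3) dx ∧ dy.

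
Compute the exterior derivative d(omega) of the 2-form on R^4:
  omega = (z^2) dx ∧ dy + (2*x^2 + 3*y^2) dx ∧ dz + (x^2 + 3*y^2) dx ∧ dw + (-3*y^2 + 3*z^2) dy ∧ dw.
d(omega) = (-6*y + 2*z) dx ∧ dy ∧ dz + (-6*y) dx ∧ dy ∧ dw + (-6*z) dy ∧ dz ∧ dw

For a 2-form omega = sum_{i<j} g_{ij} dx_i ∧ dx_j, the exterior derivative is
  d(omega) = sum_{i<j} d(g_{ij}) ∧ dx_i ∧ dx_j = sum_{i<j, k} (∂g_{ij}/∂x_k) dx_k ∧ dx_i ∧ dx_j.
Expand each term, using dx_k ∧ dx_i ∧ dx_j = sgn(permutation) dx_{(a)} ∧ dx_{(b)} ∧ dx_{(c)} with (a < b < c) sorted:
  d(z^2) includes (∂/∂z)(z^2) dz = (2*z) dz, which multiplied by dx ∧ dy gives (2*z) dx ∧ dy ∧ dz
  d(2*x^2 + 3*y^2) includes (∂/∂y)(2*x^2 + 3*y^2) dy = (6*y) dy, which multiplied by dx ∧ dz gives (-6*y) dx ∧ dy ∧ dz
  d(x^2 + 3*y^2) includes (∂/∂y)(x^2 + 3*y^2) dy = (6*y) dy, which multiplied by dx ∧ dw gives (-6*y) dx ∧ dy ∧ dw
  d(-3*y^2 + 3*z^2) includes (∂/∂z)(-3*y^2 + 3*z^2) dz = (6*z) dz, which multiplied by dy ∧ dw gives (-6*z) dy ∧ dz ∧ dw
Collecting like 3-forms: d(omega) = (-6*y + 2*z) dx ∧ dy ∧ dz + (-6*y) dx ∧ dy ∧ dw + (-6*z) dy ∧ dz ∧ dw.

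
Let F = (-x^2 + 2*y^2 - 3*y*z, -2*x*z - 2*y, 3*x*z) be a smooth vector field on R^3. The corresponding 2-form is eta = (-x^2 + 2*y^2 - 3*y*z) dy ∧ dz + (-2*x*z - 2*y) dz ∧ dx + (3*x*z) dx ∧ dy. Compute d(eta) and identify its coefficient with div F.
d(eta) = (x - 2) dx ∧ dy ∧ dz; div F = x - 2

For a 2-form in R^3 of the form above, applying d gives a 3-form with coefficient ∂P/∂x + ∂Q/∂y + ∂R/∂z:
  ∂P/∂x = -2*x
  ∂Q/∂y = -2
  ∂R/∂z = 3*x
Sum = x - 2, which is exactly div F.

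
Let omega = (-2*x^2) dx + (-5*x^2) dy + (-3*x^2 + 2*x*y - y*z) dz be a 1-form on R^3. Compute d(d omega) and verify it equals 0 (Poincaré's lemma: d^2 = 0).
d(d omega) = 0

Step 1: d omega = sum_{i<j} (∂f_j/∂x_i - ∂f_i/∂x_j) dx_i ∧ dx_j:
  coeff of dx ∧ dy: -10*x
  coeff of dx ∧ dz: -6*x + 2*y
  coeff of dy ∧ dz: 2*x - z
Step 2: Apply d again to each 2-form coefficient. The only possible 3-form in R^3 is dx ∧ dy ∧ dz, with coefficient
  ∂(coeff of dy∧dz)/∂x - ∂(coeff of dx∧dz)/∂y + ∂(coeff of dx∧dy)/∂z
  = ∂/∂x (2*x - z) - ∂/∂y (-6*x + 2*y) + ∂/∂z (-10*x).
Each of these terms simplifies to sums of mixed partials that cancel in pairs. The result is 0 (by equality of mixed partials for smooth functions — Schwarz / Clairaut).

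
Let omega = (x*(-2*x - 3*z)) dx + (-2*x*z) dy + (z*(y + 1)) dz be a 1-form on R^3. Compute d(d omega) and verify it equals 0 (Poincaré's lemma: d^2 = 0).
d(d omega) = 0

Step 1: d omega = sum_{i<j} (∂f_j/∂x_i - ∂f_i/∂x_j) dx_i ∧ dx_j:
  coeff of dx ∧ dy: -2*z
  coeff of dx ∧ dz: 3*x
  coeff of dy ∧ dz: 2*x + z
Step 2: Apply d again to each 2-form coefficient. The only possible 3-form in R^3 is dx ∧ dy ∧ dz, with coefficient
  ∂(coeff of dy∧dz)/∂x - ∂(coeff of dx∧dz)/∂y + ∂(coeff of dx∧dy)/∂z
  = ∂/∂x (2*x + z) - ∂/∂y (3*x) + ∂/∂z (-2*z).
Each of these terms simplifies to sums of mixed partials that cancel in pairs. The result is 0 (by equality of mixed partials for smooth functions — Schwarz / Clairaut).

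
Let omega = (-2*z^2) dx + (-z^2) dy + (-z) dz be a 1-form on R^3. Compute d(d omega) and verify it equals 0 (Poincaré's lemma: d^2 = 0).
d(d omega) = 0

Step 1: d omega = sum_{i<j} (∂f_j/∂x_i - ∂f_i/∂x_j) dx_i ∧ dx_j:
  coeff of dx ∧ dy: 0
  coeff of dx ∧ dz: 4*z
  coeff of dy ∧ dz: 2*z
Step 2: Apply d again to each 2-form coefficient. The only possible 3-form in R^3 is dx ∧ dy ∧ dz, with coefficient
  ∂(coeff of dy∧dz)/∂x - ∂(coeff of dx∧dz)/∂y + ∂(coeff of dx∧dy)/∂z
  = ∂/∂x (2*z) - ∂/∂y (4*z) + ∂/∂z (0).
Each of these terms simplifies to sums of mixed partials that cancel in pairs. The result is 0 (by equality of mixed partials for smooth functions — Schwarz / Clairaut).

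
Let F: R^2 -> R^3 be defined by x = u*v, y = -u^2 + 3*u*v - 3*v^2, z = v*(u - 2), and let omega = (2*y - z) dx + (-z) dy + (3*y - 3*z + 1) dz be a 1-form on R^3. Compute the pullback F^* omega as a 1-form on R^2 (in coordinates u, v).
F^* omega = (v*(-3*u^2 + 8*u*v - 4*u - 15*v^2 + 14*v + 1)) du + (-5*u^3 + 8*u^2*v + 6*u^2 - 9*u*v^2 + 2*u*v + u + 6*v^2 - 12*v - 2) dv

Using F^*(f dg) = (f ∘ F) d(g ∘ F), substitute each coordinate x_i by F_i(u, v) in f_i, and replace dx_i by d F_i = (∂F_i/∂u) du + (∂F_i/∂v) dv.
  For the x component: f_1(F) = -2*u^2 + 5*u*v - 6*v^2 + 2*v; d F_1 = (v) du + (u) dv
  For the y component: f_2(F) = v*(2 - u); d F_2 = (-2*u + 3*v) du + (3*u - 6*v) dv
  For the z component: f_3(F) = -3*u^2 + 6*u*v - 9*v^2 + 6*v + 1; d F_3 = (v) du + (u - 2) dv
Combining and collecting du, dv coefficients:
  coeff of du: v*(-3*u^2 + 8*u*v - 4*u - 15*v^2 + 14*v + 1)
  coeff of dv: -5*u^3 + 8*u^2*v + 6*u^2 - 9*u*v^2 + 2*u*v + u + 6*v^2 - 12*v - 2
F^* omega = (v*(-3*u^2 + 8*u*v - 4*u - 15*v^2 + 14*v + 1)) du + (-5*u^3 + 8*u^2*v + 6*u^2 - 9*u*v^2 + 2*u*v + u + 6*v^2 - 12*v - 2) dv.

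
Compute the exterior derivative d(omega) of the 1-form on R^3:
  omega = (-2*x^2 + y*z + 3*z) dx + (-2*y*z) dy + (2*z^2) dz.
d(omega) = (-z) dx ∧ dy + (-y - 3) dx ∧ dz + (2*y) dy ∧ dz

For a 1-form omega = sum_i f_i dx_i, the exterior derivative is
  d(omega) = sum_{i < j} (∂f_j/∂x_i - ∂f_i/∂x_j) dx_i ∧ dx_j.
  coefficient of dx ∧ dy: ∂f_2/∂x - ∂f_1/∂y = ∂(-2*y*z)/∂x - ∂(-2*x^2 + y*z + 3*z)/∂y = -z
  coefficient of dx ∧ dz: ∂f_3/∂x - ∂f_1/∂z = ∂(2*z^2)/∂x - ∂(-2*x^2 + y*z + 3*z)/∂z = -y - 3
  coefficient of dy ∧ dz: ∂f_3/∂y - ∂f_2/∂z = ∂(2*z^2)/∂y - ∂(-2*y*z)/∂z = 2*y
Assembling: d(omega) = (-z) dx ∧ dy + (-y - 3) dx ∧ dz + (2*y) dy ∧ dz.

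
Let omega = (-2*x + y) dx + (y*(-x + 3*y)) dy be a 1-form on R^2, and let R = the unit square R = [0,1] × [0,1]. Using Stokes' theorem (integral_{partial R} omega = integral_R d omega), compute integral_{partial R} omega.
integral_(partial R) omega = -3/2

Stokes: integral_partial_R omega = integral_R d omega with d omega = (∂Q/∂x - ∂P/∂y) dx ∧ dy.
  ∂Q/∂x = -y
  ∂P/∂y = 1
  integrand = ∂Q/∂x - ∂P/∂y = -y - 1.
Integrating over R: integral_0^1 integral_0^1 (-y - 1) dx dy = -3/2.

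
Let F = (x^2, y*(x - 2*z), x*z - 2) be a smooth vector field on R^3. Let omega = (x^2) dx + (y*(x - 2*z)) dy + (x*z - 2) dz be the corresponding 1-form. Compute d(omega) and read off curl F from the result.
d(omega) = (2*y) dy ∧ dz + (-z) dz ∧ dx + (y) dx ∧ dy; curl F = (2*y, -z, y)

d omega = sum_{i<j} (∂f_j/∂x_i - ∂f_i/∂x_j) dx_i ∧ dx_j. Under the identification (dy ∧ dz, dz ∧ dx, dx ∧ dy) ↔ (e_x, e_y, e_z), the coefficients are exactly the components of curl F. Compute:
  ∂R/∂y - ∂Q/∂z = (0) - (-2*y) = 2*y
  ∂P/∂z - ∂R/∂x = (0) - (z) = -z
  ∂Q/∂x - ∂P/∂y = (y) - (0) = y.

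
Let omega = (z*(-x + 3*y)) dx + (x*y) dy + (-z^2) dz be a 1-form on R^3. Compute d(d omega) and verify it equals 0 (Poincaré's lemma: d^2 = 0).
d(d omega) = 0

Step 1: d omega = sum_{i<j} (∂f_j/∂x_i - ∂f_i/∂x_j) dx_i ∧ dx_j:
  coeff of dx ∧ dy: y - 3*z
  coeff of dx ∧ dz: x - 3*y
  coeff of dy ∧ dz: 0
Step 2: Apply d again to each 2-form coefficient. The only possible 3-form in R^3 is dx ∧ dy ∧ dz, with coefficient
  ∂(coeff of dy∧dz)/∂x - ∂(coeff of dx∧dz)/∂y + ∂(coeff of dx∧dy)/∂z
  = ∂/∂x (0) - ∂/∂y (x - 3*y) + ∂/∂z (y - 3*z).
Each of these terms simplifies to sums of mixed partials that cancel in pairs. The result is 0 (by equality of mixed partials for smooth functions — Schwarz / Clairaut).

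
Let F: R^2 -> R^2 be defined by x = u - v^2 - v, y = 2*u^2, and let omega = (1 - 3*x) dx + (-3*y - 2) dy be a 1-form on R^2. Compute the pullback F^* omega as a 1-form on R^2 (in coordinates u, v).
F^* omega = (-24*u^3 - 11*u + 3*v^2 + 3*v + 1) du + (6*u*v + 3*u - 6*v^3 - 9*v^2 - 5*v - 1) dv

Using F^*(f dg) = (f ∘ F) d(g ∘ F), substitute each coordinate x_i by F_i(u, v) in f_i, and replace dx_i by d F_i = (∂F_i/∂u) du + (∂F_i/∂v) dv.
  For the x component: f_1(F) = -3*u + 3*v^2 + 3*v + 1; d F_1 = (1) du + (-2*v - 1) dv
  For the y component: f_2(F) = -6*u^2 - 2; d F_2 = (4*u) du + (0) dv
Combining and collecting du, dv coefficients:
  coeff of du: -24*u^3 - 11*u + 3*v^2 + 3*v + 1
  coeff of dv: 6*u*v + 3*u - 6*v^3 - 9*v^2 - 5*v - 1
F^* omega = (-24*u^3 - 11*u + 3*v^2 + 3*v + 1) du + (6*u*v + 3*u - 6*v^3 - 9*v^2 - 5*v - 1) dv.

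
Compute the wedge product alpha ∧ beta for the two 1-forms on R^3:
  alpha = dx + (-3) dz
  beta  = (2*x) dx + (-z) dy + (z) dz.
alpha ∧ beta = (-z) dx ∧ dy + (6*x + z) dx ∧ dz + (-3*z) dy ∧ dz

Distribute the wedge, using dx_i ∧ dx_j = -dx_j ∧ dx_i and dx_i ∧ dx_i = 0. For each pair (i, j) with i < j, the coefficient of dx_i ∧ dx_j in alpha ∧ beta is (alpha_i * beta_j - alpha_j * beta_i). Collecting: alpha ∧ beta = (-z) dx ∧ dy + (6*x + z) dx ∧ dz + (-3*z) dy ∧ dz.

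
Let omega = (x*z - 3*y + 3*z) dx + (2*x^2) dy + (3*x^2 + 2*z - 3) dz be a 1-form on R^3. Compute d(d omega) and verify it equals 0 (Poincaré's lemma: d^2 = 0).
d(d omega) = 0

Step 1: d omega = sum_{i<j} (∂f_j/∂x_i - ∂f_i/∂x_j) dx_i ∧ dx_j:
  coeff of dx ∧ dy: 4*x + 3
  coeff of dx ∧ dz: 5*x - 3
  coeff of dy ∧ dz: 0
Step 2: Apply d again to each 2-form coefficient. The only possible 3-form in R^3 is dx ∧ dy ∧ dz, with coefficient
  ∂(coeff of dy∧dz)/∂x - ∂(coeff of dx∧dz)/∂y + ∂(coeff of dx∧dy)/∂z
  = ∂/∂x (0) - ∂/∂y (5*x - 3) + ∂/∂z (4*x + 3).
Each of these terms simplifies to sums of mixed partials that cancel in pairs. The result is 0 (by equality of mixed partials for smooth functions — Schwarz / Clairaut).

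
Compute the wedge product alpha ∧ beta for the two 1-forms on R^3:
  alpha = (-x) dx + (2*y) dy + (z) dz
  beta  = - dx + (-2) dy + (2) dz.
alpha ∧ beta = (2*x + 2*y) dx ∧ dy + (-2*x + z) dx ∧ dz + (4*y + 2*z) dy ∧ dz

Distribute the wedge, using dx_i ∧ dx_j = -dx_j ∧ dx_i and dx_i ∧ dx_i = 0. For each pair (i, j) with i < j, the coefficient of dx_i ∧ dx_j in alpha ∧ beta is (alpha_i * beta_j - alpha_j * beta_i). Collecting: alpha ∧ beta = (2*x + 2*y) dx ∧ dy + (-2*x + z) dx ∧ dz + (4*y + 2*z) dy ∧ dz.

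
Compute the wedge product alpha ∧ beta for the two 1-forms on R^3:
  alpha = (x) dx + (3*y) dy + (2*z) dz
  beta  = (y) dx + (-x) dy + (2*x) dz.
alpha ∧ beta = (-x^2 - 3*y^2) dx ∧ dy + (2*x^2 - 2*y*z) dx ∧ dz + (2*x*(3*y + z)) dy ∧ dz

Distribute the wedge, using dx_i ∧ dx_j = -dx_j ∧ dx_i and dx_i ∧ dx_i = 0. For each pair (i, j) with i < j, the coefficient of dx_i ∧ dx_j in alpha ∧ beta is (alpha_i * beta_j - alpha_j * beta_i). Collecting: alpha ∧ beta = (-x^2 - 3*y^2) dx ∧ dy + (2*x^2 - 2*y*z) dx ∧ dz + (2*x*(3*y + z)) dy ∧ dz.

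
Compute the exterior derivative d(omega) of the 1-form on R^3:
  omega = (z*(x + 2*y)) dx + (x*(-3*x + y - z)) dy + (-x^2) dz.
d(omega) = (-6*x + y - 3*z) dx ∧ dy + (-3*x - 2*y) dx ∧ dz + (x) dy ∧ dz

For a 1-form omega = sum_i f_i dx_i, the exterior derivative is
  d(omega) = sum_{i < j} (∂f_j/∂x_i - ∂f_i/∂x_j) dx_i ∧ dx_j.
  coefficient of dx ∧ dy: ∂f_2/∂x - ∂f_1/∂y = ∂(x*(-3*x + y - z))/∂x - ∂(z*(x + 2*y))/∂y = -6*x + y - 3*z
  coefficient of dx ∧ dz: ∂f_3/∂x - ∂f_1/∂z = ∂(-x^2)/∂x - ∂(z*(x + 2*y))/∂z = -3*x - 2*y
  coefficient of dy ∧ dz: ∂f_3/∂y - ∂f_2/∂z = ∂(-x^2)/∂y - ∂(x*(-3*x + y - z))/∂z = x
Assembling: d(omega) = (-6*x + y - 3*z) dx ∧ dy + (-3*x - 2*y) dx ∧ dz + (x) dy ∧ dz.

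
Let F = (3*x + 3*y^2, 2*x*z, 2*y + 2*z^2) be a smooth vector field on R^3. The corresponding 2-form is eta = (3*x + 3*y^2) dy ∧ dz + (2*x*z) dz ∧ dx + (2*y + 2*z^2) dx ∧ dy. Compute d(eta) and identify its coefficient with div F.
d(eta) = (4*z + 3) dx ∧ dy ∧ dz; div F = 4*z + 3

For a 2-form in R^3 of the form above, applying d gives a 3-form with coefficient ∂P/∂x + ∂Q/∂y + ∂R/∂z:
  ∂P/∂x = 3
  ∂Q/∂y = 0
  ∂R/∂z = 4*z
Sum = 4*z + 3, which is exactly div F.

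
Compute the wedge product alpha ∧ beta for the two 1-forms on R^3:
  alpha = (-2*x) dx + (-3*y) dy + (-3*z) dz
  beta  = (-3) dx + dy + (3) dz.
alpha ∧ beta = (-2*x - 9*y) dx ∧ dy + (-6*x - 9*z) dx ∧ dz + (-9*y + 3*z) dy ∧ dz

Distribute the wedge, using dx_i ∧ dx_j = -dx_j ∧ dx_i and dx_i ∧ dx_i = 0. For each pair (i, j) with i < j, the coefficient of dx_i ∧ dx_j in alpha ∧ beta is (alpha_i * beta_j - alpha_j * beta_i). Collecting: alpha ∧ beta = (-2*x - 9*y) dx ∧ dy + (-6*x - 9*z) dx ∧ dz + (-9*y + 3*z) dy ∧ dz.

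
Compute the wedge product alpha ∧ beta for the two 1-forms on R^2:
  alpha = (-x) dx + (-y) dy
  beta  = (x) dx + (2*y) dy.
alpha ∧ beta = (-x*y) dx ∧ dy

Distribute the wedge, using dx_i ∧ dx_j = -dx_j ∧ dx_i and dx_i ∧ dx_i = 0. For each pair (i, j) with i < j, the coefficient of dx_i ∧ dx_j in alpha ∧ beta is (alpha_i * beta_j - alpha_j * beta_i). Collecting: alpha ∧ beta = (-x*y) dx ∧ dy.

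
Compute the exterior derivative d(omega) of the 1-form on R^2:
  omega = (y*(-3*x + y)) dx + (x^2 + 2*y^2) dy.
d(omega) = (5*x - 2*y) dx ∧ dy

For a 1-form omega = sum_i f_i dx_i, the exterior derivative is
  d(omega) = sum_{i < j} (∂f_j/∂x_i - ∂f_i/∂x_j) dx_i ∧ dx_j.
  coefficient of dx ∧ dy: ∂f_2/∂x - ∂f_1/∂y = ∂(x^2 + 2*y^2)/∂x - ∂(y*(-3*x + y))/∂y = 5*x - 2*y
Assembling: d(omega) = (5*x - 2*y) dx ∧ dy.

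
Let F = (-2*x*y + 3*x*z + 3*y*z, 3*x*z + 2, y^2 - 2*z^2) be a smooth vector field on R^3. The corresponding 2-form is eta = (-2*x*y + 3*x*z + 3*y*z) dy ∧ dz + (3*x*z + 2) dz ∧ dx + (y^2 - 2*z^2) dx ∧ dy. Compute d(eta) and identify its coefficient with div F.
d(eta) = (-2*y - z) dx ∧ dy ∧ dz; div F = -2*y - z

For a 2-form in R^3 of the form above, applying d gives a 3-form with coefficient ∂P/∂x + ∂Q/∂y + ∂R/∂z:
  ∂P/∂x = -2*y + 3*z
  ∂Q/∂y = 0
  ∂R/∂z = -4*z
Sum = -2*y - z, which is exactly div F.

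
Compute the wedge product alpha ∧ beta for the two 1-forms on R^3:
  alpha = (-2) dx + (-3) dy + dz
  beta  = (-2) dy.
alpha ∧ beta = (4) dx ∧ dy + (2) dy ∧ dz

Distribute the wedge, using dx_i ∧ dx_j = -dx_j ∧ dx_i and dx_i ∧ dx_i = 0. For each pair (i, j) with i < j, the coefficient of dx_i ∧ dx_j in alpha ∧ beta is (alpha_i * beta_j - alpha_j * beta_i). Collecting: alpha ∧ beta = (4) dx ∧ dy + (2) dy ∧ dz.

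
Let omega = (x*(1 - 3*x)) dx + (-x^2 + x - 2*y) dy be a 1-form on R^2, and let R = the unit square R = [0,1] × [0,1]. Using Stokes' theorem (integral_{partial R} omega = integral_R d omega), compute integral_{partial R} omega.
integral_(partial R) omega = 0

Stokes: integral_partial_R omega = integral_R d omega with d omega = (∂Q/∂x - ∂P/∂y) dx ∧ dy.
  ∂Q/∂x = 1 - 2*x
  ∂P/∂y = 0
  integrand = ∂Q/∂x - ∂P/∂y = 1 - 2*x.
Integrating over R: integral_0^1 integral_0^1 (1 - 2*x) dx dy = 0.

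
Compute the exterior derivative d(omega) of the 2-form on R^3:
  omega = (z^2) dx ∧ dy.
d(omega) = (2*z) dx ∧ dy ∧ dz

For a 2-form omega = sum_{i<j} g_{ij} dx_i ∧ dx_j, the exterior derivative is
  d(omega) = sum_{i<j} d(g_{ij}) ∧ dx_i ∧ dx_j = sum_{i<j, k} (∂g_{ij}/∂x_k) dx_k ∧ dx_i ∧ dx_j.
Expand each term, using dx_k ∧ dx_i ∧ dx_j = sgn(permutation) dx_{(a)} ∧ dx_{(b)} ∧ dx_{(c)} with (a < b < c) sorted:
  d(z^2) includes (∂/∂z)(z^2) dz = (2*z) dz, which multiplied by dx ∧ dy gives (2*z) dx ∧ dy ∧ dz
Collecting like 3-forms: d(omega) = (2*z) dx ∧ dy ∧ dz.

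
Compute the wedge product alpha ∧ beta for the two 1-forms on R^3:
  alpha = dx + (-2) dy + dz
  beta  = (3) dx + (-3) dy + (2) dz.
alpha ∧ beta = (3) dx ∧ dy + (-1) dx ∧ dz + (-1) dy ∧ dz

Distribute the wedge, using dx_i ∧ dx_j = -dx_j ∧ dx_i and dx_i ∧ dx_i = 0. For each pair (i, j) with i < j, the coefficient of dx_i ∧ dx_j in alpha ∧ beta is (alpha_i * beta_j - alpha_j * beta_i). Collecting: alpha ∧ beta = (3) dx ∧ dy + (-1) dx ∧ dz + (-1) dy ∧ dz.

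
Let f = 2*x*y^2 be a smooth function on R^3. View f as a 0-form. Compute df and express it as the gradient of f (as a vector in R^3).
df = (2*y^2) dx + (4*x*y) dy + (0) dz; grad f = (2*y^2, 4*x*y, 0)

For a 0-form f, d f = (∂f/∂x) dx + (∂f/∂y) dy + (∂f/∂z) dz. The components of the vector representation are exactly the entries of grad f in Cartesian coordinates:
  ∂f/∂x = 2*y^2
  ∂f/∂y = 4*x*y
  ∂f/∂z = 0.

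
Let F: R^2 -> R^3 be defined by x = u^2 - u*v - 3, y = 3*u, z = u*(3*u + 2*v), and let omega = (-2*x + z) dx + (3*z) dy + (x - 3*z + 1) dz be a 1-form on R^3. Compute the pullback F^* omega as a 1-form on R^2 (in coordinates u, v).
F^* omega = (-46*u^3 - 51*u^2*v + 27*u^2 - 18*u*v^2 + 18*u*v - 10*v) du + (u*(-17*u^2 - 18*u*v - 10)) dv

Using F^*(f dg) = (f ∘ F) d(g ∘ F), substitute each coordinate x_i by F_i(u, v) in f_i, and replace dx_i by d F_i = (∂F_i/∂u) du + (∂F_i/∂v) dv.
  For the x component: f_1(F) = u^2 + 4*u*v + 6; d F_1 = (2*u - v) du + (-u) dv
  For the y component: f_2(F) = 3*u*(3*u + 2*v); d F_2 = (3) du + (0) dv
  For the z component: f_3(F) = -8*u^2 - 7*u*v - 2; d F_3 = (6*u + 2*v) du + (2*u) dv
Combining and collecting du, dv coefficients:
  coeff of du: -46*u^3 - 51*u^2*v + 27*u^2 - 18*u*v^2 + 18*u*v - 10*v
  coeff of dv: u*(-17*u^2 - 18*u*v - 10)
F^* omega = (-46*u^3 - 51*u^2*v + 27*u^2 - 18*u*v^2 + 18*u*v - 10*v) du + (u*(-17*u^2 - 18*u*v - 10)) dv.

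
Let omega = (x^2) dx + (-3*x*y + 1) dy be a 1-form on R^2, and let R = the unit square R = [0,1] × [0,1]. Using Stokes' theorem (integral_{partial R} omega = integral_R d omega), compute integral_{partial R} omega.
integral_(partial R) omega = -3/2

Stokes: integral_partial_R omega = integral_R d omega with d omega = (∂Q/∂x - ∂P/∂y) dx ∧ dy.
  ∂Q/∂x = -3*y
  ∂P/∂y = 0
  integrand = ∂Q/∂x - ∂P/∂y = -3*y.
Integrating over R: integral_0^1 integral_0^1 (-3*y) dx dy = -3/2.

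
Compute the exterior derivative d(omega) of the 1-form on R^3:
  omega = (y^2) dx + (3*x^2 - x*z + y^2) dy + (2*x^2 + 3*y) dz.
d(omega) = (6*x - 2*y - z) dx ∧ dy + (4*x) dx ∧ dz + (x + 3) dy ∧ dz

For a 1-form omega = sum_i f_i dx_i, the exterior derivative is
  d(omega) = sum_{i < j} (∂f_j/∂x_i - ∂f_i/∂x_j) dx_i ∧ dx_j.
  coefficient of dx ∧ dy: ∂f_2/∂x - ∂f_1/∂y = ∂(3*x^2 - x*z + y^2)/∂x - ∂(y^2)/∂y = 6*x - 2*y - z
  coefficient of dx ∧ dz: ∂f_3/∂x - ∂f_1/∂z = ∂(2*x^2 + 3*y)/∂x - ∂(y^2)/∂z = 4*x
  coefficient of dy ∧ dz: ∂f_3/∂y - ∂f_2/∂z = ∂(2*x^2 + 3*y)/∂y - ∂(3*x^2 - x*z + y^2)/∂z = x + 3
Assembling: d(omega) = (6*x - 2*y - z) dx ∧ dy + (4*x) dx ∧ dz + (x + 3) dy ∧ dz.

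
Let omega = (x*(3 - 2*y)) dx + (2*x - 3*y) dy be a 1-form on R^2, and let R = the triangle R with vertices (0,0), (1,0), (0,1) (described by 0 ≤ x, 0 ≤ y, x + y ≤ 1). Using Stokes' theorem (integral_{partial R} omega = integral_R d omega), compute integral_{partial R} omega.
integral_(partial R) omega = 4/3

Stokes: integral_partial_R omega = integral_R d omega with d omega = (∂Q/∂x - ∂P/∂y) dx ∧ dy.
  ∂Q/∂x = 2
  ∂P/∂y = -2*x
  integrand = ∂Q/∂x - ∂P/∂y = 2*x + 2.
Integrating over R: integral_0^1 integral_0^{1-x} (2*x + 2) dy dx = 4/3.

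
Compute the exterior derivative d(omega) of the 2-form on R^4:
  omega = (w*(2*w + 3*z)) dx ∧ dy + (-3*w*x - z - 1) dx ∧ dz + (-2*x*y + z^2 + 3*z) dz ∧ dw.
d(omega) = (3*w) dx ∧ dy ∧ dz + (4*w + 3*z) dx ∧ dy ∧ dw + (-3*x - 2*y) dx ∧ dz ∧ dw + (-2*x) dy ∧ dz ∧ dw

For a 2-form omega = sum_{i<j} g_{ij} dx_i ∧ dx_j, the exterior derivative is
  d(omega) = sum_{i<j} d(g_{ij}) ∧ dx_i ∧ dx_j = sum_{i<j, k} (∂g_{ij}/∂x_k) dx_k ∧ dx_i ∧ dx_j.
Expand each term, using dx_k ∧ dx_i ∧ dx_j = sgn(permutation) dx_{(a)} ∧ dx_{(b)} ∧ dx_{(c)} with (a < b < c) sorted:
  d(w*(2*w + 3*z)) includes (∂/∂z)(w*(2*w + 3*z)) dz = (3*w) dz, which multiplied by dx ∧ dy gives (3*w) dx ∧ dy ∧ dz
  d(w*(2*w + 3*z)) includes (∂/∂w)(w*(2*w + 3*z)) dw = (4*w + 3*z) dw, which multiplied by dx ∧ dy gives (4*w + 3*z) dx ∧ dy ∧ dw
  d(-3*w*x - z - 1) includes (∂/∂w)(-3*w*x - z - 1) dw = (-3*x) dw, which multiplied by dx ∧ dz gives (-3*x) dx ∧ dz ∧ dw
  d(-2*x*y + z^2 + 3*z) includes (∂/∂x)(-2*x*y + z^2 + 3*z) dx = (-2*y) dx, which multiplied by dz ∧ dw gives (-2*y) dx ∧ dz ∧ dw
  d(-2*x*y + z^2 + 3*z) includes (∂/∂y)(-2*x*y + z^2 + 3*z) dy = (-2*x) dy, which multiplied by dz ∧ dw gives (-2*x) dy ∧ dz ∧ dw
Collecting like 3-forms: d(omega) = (3*w) dx ∧ dy ∧ dz + (4*w + 3*z) dx ∧ dy ∧ dw + (-3*x - 2*y) dx ∧ dz ∧ dw + (-2*x) dy ∧ dz ∧ dw.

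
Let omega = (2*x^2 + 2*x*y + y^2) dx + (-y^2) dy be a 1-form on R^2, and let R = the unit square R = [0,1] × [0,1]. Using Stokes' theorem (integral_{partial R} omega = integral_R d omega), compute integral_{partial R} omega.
integral_(partial R) omega = -2

Stokes: integral_partial_R omega = integral_R d omega with d omega = (∂Q/∂x - ∂P/∂y) dx ∧ dy.
  ∂Q/∂x = 0
  ∂P/∂y = 2*x + 2*y
  integrand = ∂Q/∂x - ∂P/∂y = -2*x - 2*y.
Integrating over R: integral_0^1 integral_0^1 (-2*x - 2*y) dx dy = -2.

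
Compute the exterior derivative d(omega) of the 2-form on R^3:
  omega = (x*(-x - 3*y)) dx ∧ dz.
d(omega) = (3*x) dx ∧ dy ∧ dz

For a 2-form omega = sum_{i<j} g_{ij} dx_i ∧ dx_j, the exterior derivative is
  d(omega) = sum_{i<j} d(g_{ij}) ∧ dx_i ∧ dx_j = sum_{i<j, k} (∂g_{ij}/∂x_k) dx_k ∧ dx_i ∧ dx_j.
Expand each term, using dx_k ∧ dx_i ∧ dx_j = sgn(permutation) dx_{(a)} ∧ dx_{(b)} ∧ dx_{(c)} with (a < b < c) sorted:
  d(x*(-x - 3*y)) includes (∂/∂y)(x*(-x - 3*y)) dy = (-3*x) dy, which multiplied by dx ∧ dz gives (3*x) dx ∧ dy ∧ dz
Collecting like 3-forms: d(omega) = (3*x) dx ∧ dy ∧ dz.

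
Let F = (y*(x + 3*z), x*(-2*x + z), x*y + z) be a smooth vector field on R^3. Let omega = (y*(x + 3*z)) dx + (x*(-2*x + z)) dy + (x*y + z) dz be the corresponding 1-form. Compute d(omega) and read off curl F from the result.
d(omega) = (0) dy ∧ dz + (2*y) dz ∧ dx + (-5*x - 2*z) dx ∧ dy; curl F = (0, 2*y, -5*x - 2*z)

d omega = sum_{i<j} (∂f_j/∂x_i - ∂f_i/∂x_j) dx_i ∧ dx_j. Under the identification (dy ∧ dz, dz ∧ dx, dx ∧ dy) ↔ (e_x, e_y, e_z), the coefficients are exactly the components of curl F. Compute:
  ∂R/∂y - ∂Q/∂z = (x) - (x) = 0
  ∂P/∂z - ∂R/∂x = (3*y) - (y) = 2*y
  ∂Q/∂x - ∂P/∂y = (-4*x + z) - (x + 3*z) = -5*x - 2*z.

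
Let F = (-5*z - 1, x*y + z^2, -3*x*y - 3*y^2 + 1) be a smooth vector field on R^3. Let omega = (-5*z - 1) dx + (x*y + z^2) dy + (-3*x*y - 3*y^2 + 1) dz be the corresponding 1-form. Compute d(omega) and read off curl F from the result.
d(omega) = (-3*x - 6*y - 2*z) dy ∧ dz + (3*y - 5) dz ∧ dx + (y) dx ∧ dy; curl F = (-3*x - 6*y - 2*z, 3*y - 5, y)

d omega = sum_{i<j} (∂f_j/∂x_i - ∂f_i/∂x_j) dx_i ∧ dx_j. Under the identification (dy ∧ dz, dz ∧ dx, dx ∧ dy) ↔ (e_x, e_y, e_z), the coefficients are exactly the components of curl F. Compute:
  ∂R/∂y - ∂Q/∂z = (-3*x - 6*y) - (2*z) = -3*x - 6*y - 2*z
  ∂P/∂z - ∂R/∂x = (-5) - (-3*y) = 3*y - 5
  ∂Q/∂x - ∂P/∂y = (y) - (0) = y.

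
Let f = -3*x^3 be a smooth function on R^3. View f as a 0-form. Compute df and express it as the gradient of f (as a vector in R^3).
df = (-9*x^2) dx + (0) dy + (0) dz; grad f = (-9*x^2, 0, 0)

For a 0-form f, d f = (∂f/∂x) dx + (∂f/∂y) dy + (∂f/∂z) dz. The components of the vector representation are exactly the entries of grad f in Cartesian coordinates:
  ∂f/∂x = -9*x^2
  ∂f/∂y = 0
  ∂f/∂z = 0.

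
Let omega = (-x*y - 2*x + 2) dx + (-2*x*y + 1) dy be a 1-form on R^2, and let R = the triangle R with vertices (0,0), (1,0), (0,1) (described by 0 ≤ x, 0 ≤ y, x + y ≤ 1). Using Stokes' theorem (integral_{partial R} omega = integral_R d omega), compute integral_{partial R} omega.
integral_(partial R) omega = -1/6

Stokes: integral_partial_R omega = integral_R d omega with d omega = (∂Q/∂x - ∂P/∂y) dx ∧ dy.
  ∂Q/∂x = -2*y
  ∂P/∂y = -x
  integrand = ∂Q/∂x - ∂P/∂y = x - 2*y.
Integrating over R: integral_0^1 integral_0^{1-x} (x - 2*y) dy dx = -1/6.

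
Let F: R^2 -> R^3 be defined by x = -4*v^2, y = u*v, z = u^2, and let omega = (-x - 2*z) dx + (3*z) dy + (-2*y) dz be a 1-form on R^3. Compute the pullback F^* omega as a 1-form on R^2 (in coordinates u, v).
F^* omega = (-u^2*v) du + (3*u^3 + 16*u^2*v - 32*v^3) dv

Using F^*(f dg) = (f ∘ F) d(g ∘ F), substitute each coordinate x_i by F_i(u, v) in f_i, and replace dx_i by d F_i = (∂F_i/∂u) du + (∂F_i/∂v) dv.
  For the x component: f_1(F) = -2*u^2 + 4*v^2; d F_1 = (0) du + (-8*v) dv
  For the y component: f_2(F) = 3*u^2; d F_2 = (v) du + (u) dv
  For the z component: f_3(F) = -2*u*v; d F_3 = (2*u) du + (0) dv
Combining and collecting du, dv coefficients:
  coeff of du: -u^2*v
  coeff of dv: 3*u^3 + 16*u^2*v - 32*v^3
F^* omega = (-u^2*v) du + (3*u^3 + 16*u^2*v - 32*v^3) dv.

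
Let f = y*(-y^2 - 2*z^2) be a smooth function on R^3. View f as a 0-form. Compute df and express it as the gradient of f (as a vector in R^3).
df = (0) dx + (-3*y^2 - 2*z^2) dy + (-4*y*z) dz; grad f = (0, -3*y^2 - 2*z^2, -4*y*z)

For a 0-form f, d f = (∂f/∂x) dx + (∂f/∂y) dy + (∂f/∂z) dz. The components of the vector representation are exactly the entries of grad f in Cartesian coordinates:
  ∂f/∂x = 0
  ∂f/∂y = -3*y^2 - 2*z^2
  ∂f/∂z = -4*y*z.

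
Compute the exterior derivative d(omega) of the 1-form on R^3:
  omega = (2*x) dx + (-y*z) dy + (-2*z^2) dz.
d(omega) = (y) dy ∧ dz

For a 1-form omega = sum_i f_i dx_i, the exterior derivative is
  d(omega) = sum_{i < j} (∂f_j/∂x_i - ∂f_i/∂x_j) dx_i ∧ dx_j.
  coefficient of dy ∧ dz: ∂f_3/∂y - ∂f_2/∂z = ∂(-2*z^2)/∂y - ∂(-y*z)/∂z = y
Assembling: d(omega) = (y) dy ∧ dz.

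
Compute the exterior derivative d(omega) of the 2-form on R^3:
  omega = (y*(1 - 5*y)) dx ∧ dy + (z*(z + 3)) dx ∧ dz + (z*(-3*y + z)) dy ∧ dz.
d(omega) = 0

For a 2-form omega = sum_{i<j} g_{ij} dx_i ∧ dx_j, the exterior derivative is
  d(omega) = sum_{i<j} d(g_{ij}) ∧ dx_i ∧ dx_j = sum_{i<j, k} (∂g_{ij}/∂x_k) dx_k ∧ dx_i ∧ dx_j.
Expand each term, using dx_k ∧ dx_i ∧ dx_j = sgn(permutation) dx_{(a)} ∧ dx_{(b)} ∧ dx_{(c)} with (a < b < c) sorted:

Collecting like 3-forms: d(omega) = 0.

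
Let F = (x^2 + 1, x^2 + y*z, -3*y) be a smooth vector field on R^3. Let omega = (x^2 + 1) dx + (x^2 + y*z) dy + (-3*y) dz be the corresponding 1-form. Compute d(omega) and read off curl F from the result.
d(omega) = (-y - 3) dy ∧ dz + (0) dz ∧ dx + (2*x) dx ∧ dy; curl F = (-y - 3, 0, 2*x)

d omega = sum_{i<j} (∂f_j/∂x_i - ∂f_i/∂x_j) dx_i ∧ dx_j. Under the identification (dy ∧ dz, dz ∧ dx, dx ∧ dy) ↔ (e_x, e_y, e_z), the coefficients are exactly the components of curl F. Compute:
  ∂R/∂y - ∂Q/∂z = (-3) - (y) = -y - 3
  ∂P/∂z - ∂R/∂x = (0) - (0) = 0
  ∂Q/∂x - ∂P/∂y = (2*x) - (0) = 2*x.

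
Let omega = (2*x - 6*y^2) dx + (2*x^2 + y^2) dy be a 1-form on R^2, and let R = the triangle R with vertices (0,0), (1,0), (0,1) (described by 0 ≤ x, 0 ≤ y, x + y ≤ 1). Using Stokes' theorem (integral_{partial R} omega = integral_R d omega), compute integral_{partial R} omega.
integral_(partial R) omega = 8/3

Stokes: integral_partial_R omega = integral_R d omega with d omega = (∂Q/∂x - ∂P/∂y) dx ∧ dy.
  ∂Q/∂x = 4*x
  ∂P/∂y = -12*y
  integrand = ∂Q/∂x - ∂P/∂y = 4*x + 12*y.
Integrating over R: integral_0^1 integral_0^{1-x} (4*x + 12*y) dy dx = 8/3.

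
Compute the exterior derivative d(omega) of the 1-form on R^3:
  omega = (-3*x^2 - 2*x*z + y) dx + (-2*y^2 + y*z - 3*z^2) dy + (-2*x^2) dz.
d(omega) = (-1) dx ∧ dy + (-2*x) dx ∧ dz + (-y + 6*z) dy ∧ dz

For a 1-form omega = sum_i f_i dx_i, the exterior derivative is
  d(omega) = sum_{i < j} (∂f_j/∂x_i - ∂f_i/∂x_j) dx_i ∧ dx_j.
  coefficient of dx ∧ dy: ∂f_2/∂x - ∂f_1/∂y = ∂(-2*y^2 + y*z - 3*z^2)/∂x - ∂(-3*x^2 - 2*x*z + y)/∂y = -1
  coefficient of dx ∧ dz: ∂f_3/∂x - ∂f_1/∂z = ∂(-2*x^2)/∂x - ∂(-3*x^2 - 2*x*z + y)/∂z = -2*x
  coefficient of dy ∧ dz: ∂f_3/∂y - ∂f_2/∂z = ∂(-2*x^2)/∂y - ∂(-2*y^2 + y*z - 3*z^2)/∂z = -y + 6*z
Assembling: d(omega) = (-1) dx ∧ dy + (-2*x) dx ∧ dz + (-y + 6*z) dy ∧ dz.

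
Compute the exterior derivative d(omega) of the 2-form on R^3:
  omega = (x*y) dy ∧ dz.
d(omega) = (y) dx ∧ dy ∧ dz

For a 2-form omega = sum_{i<j} g_{ij} dx_i ∧ dx_j, the exterior derivative is
  d(omega) = sum_{i<j} d(g_{ij}) ∧ dx_i ∧ dx_j = sum_{i<j, k} (∂g_{ij}/∂x_k) dx_k ∧ dx_i ∧ dx_j.
Expand each term, using dx_k ∧ dx_i ∧ dx_j = sgn(permutation) dx_{(a)} ∧ dx_{(b)} ∧ dx_{(c)} with (a < b < c) sorted:
  d(x*y) includes (∂/∂x)(x*y) dx = (y) dx, which multiplied by dy ∧ dz gives (y) dx ∧ dy ∧ dz
Collecting like 3-forms: d(omega) = (y) dx ∧ dy ∧ dz.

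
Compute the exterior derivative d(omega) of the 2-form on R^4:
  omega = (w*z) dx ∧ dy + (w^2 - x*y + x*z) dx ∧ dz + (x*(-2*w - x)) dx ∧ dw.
d(omega) = (w + x) dx ∧ dy ∧ dz + (z) dx ∧ dy ∧ dw + (2*w) dx ∧ dz ∧ dw

For a 2-form omega = sum_{i<j} g_{ij} dx_i ∧ dx_j, the exterior derivative is
  d(omega) = sum_{i<j} d(g_{ij}) ∧ dx_i ∧ dx_j = sum_{i<j, k} (∂g_{ij}/∂x_k) dx_k ∧ dx_i ∧ dx_j.
Expand each term, using dx_k ∧ dx_i ∧ dx_j = sgn(permutation) dx_{(a)} ∧ dx_{(b)} ∧ dx_{(c)} with (a < b < c) sorted:
  d(w*z) includes (∂/∂z)(w*z) dz = (w) dz, which multiplied by dx ∧ dy gives (w) dx ∧ dy ∧ dz
  d(w*z) includes (∂/∂w)(w*z) dw = (z) dw, which multiplied by dx ∧ dy gives (z) dx ∧ dy ∧ dw
  d(w^2 - x*y + x*z) includes (∂/∂y)(w^2 - x*y + x*z) dy = (-x) dy, which multiplied by dx ∧ dz gives (x) dx ∧ dy ∧ dz
  d(w^2 - x*y + x*z) includes (∂/∂w)(w^2 - x*y + x*z) dw = (2*w) dw, which multiplied by dx ∧ dz gives (2*w) dx ∧ dz ∧ dw
Collecting like 3-forms: d(omega) = (w + x) dx ∧ dy ∧ dz + (z) dx ∧ dy ∧ dw + (2*w) dx ∧ dz ∧ dw.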